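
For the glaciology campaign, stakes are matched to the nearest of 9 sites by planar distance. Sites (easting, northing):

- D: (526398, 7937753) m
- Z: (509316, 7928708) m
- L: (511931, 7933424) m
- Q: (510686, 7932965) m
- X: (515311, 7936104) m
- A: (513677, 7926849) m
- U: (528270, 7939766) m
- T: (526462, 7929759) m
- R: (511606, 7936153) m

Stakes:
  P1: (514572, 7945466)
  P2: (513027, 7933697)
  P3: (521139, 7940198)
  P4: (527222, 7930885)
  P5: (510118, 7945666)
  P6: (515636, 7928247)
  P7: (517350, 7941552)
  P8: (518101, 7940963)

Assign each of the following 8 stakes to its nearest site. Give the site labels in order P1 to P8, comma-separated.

X, L, D, T, R, A, X, X

P1 → X (d²=88193165.00)
P2 → L (d²=1275745.00)
P3 → D (d²=33635106.00)
P4 → T (d²=1845476.00)
P5 → R (d²=92711313.00)
P6 → A (d²=5792085.00)
P7 → X (d²=33838225.00)
P8 → X (d²=31393981.00)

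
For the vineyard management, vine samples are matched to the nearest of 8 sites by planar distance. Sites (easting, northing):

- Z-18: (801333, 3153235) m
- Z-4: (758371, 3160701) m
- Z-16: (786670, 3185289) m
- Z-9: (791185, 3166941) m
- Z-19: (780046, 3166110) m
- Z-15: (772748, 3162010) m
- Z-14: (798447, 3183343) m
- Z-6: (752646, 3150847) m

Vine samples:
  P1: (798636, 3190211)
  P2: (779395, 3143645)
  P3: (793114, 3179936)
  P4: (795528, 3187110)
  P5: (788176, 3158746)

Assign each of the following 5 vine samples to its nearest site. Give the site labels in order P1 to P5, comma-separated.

P1 → Z-14 (d²=47205145.00)
P2 → Z-15 (d²=381455834.00)
P3 → Z-14 (d²=40048538.00)
P4 → Z-14 (d²=22710850.00)
P5 → Z-9 (d²=76212106.00)

Z-14, Z-15, Z-14, Z-14, Z-9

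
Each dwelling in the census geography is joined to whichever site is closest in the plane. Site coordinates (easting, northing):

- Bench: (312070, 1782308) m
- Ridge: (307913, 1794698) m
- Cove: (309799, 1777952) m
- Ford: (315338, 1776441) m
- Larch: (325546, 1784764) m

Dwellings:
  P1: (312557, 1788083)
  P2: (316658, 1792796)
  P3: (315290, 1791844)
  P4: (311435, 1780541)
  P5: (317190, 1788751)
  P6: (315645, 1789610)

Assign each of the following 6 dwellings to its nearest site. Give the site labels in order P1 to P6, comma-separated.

Bench, Ridge, Ridge, Bench, Bench, Bench

P1 → Bench (d²=33587794.00)
P2 → Ridge (d²=80092629.00)
P3 → Ridge (d²=62565445.00)
P4 → Bench (d²=3525514.00)
P5 → Bench (d²=67726649.00)
P6 → Bench (d²=66099829.00)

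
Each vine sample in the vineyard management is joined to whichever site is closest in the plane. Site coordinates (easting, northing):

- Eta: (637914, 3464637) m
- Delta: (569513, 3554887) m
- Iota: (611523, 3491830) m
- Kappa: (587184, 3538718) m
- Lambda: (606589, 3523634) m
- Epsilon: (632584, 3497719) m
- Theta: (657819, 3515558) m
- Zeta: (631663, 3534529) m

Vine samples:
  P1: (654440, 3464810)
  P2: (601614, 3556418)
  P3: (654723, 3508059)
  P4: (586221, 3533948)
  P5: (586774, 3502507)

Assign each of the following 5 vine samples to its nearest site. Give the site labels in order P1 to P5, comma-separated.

P1 → Eta (d²=273138605.00)
P2 → Kappa (d²=521514900.00)
P3 → Theta (d²=65820217.00)
P4 → Kappa (d²=23680269.00)
P5 → Iota (d²=726511330.00)

Eta, Kappa, Theta, Kappa, Iota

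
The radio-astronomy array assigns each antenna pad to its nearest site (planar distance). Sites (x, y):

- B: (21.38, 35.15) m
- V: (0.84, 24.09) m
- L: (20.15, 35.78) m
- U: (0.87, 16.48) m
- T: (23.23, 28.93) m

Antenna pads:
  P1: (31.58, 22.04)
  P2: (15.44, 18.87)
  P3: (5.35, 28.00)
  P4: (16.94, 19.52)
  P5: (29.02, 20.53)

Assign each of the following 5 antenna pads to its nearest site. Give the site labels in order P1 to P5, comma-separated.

P1 → T (d²=117.19)
P2 → T (d²=161.89)
P3 → V (d²=35.63)
P4 → T (d²=128.11)
P5 → T (d²=104.08)

T, T, V, T, T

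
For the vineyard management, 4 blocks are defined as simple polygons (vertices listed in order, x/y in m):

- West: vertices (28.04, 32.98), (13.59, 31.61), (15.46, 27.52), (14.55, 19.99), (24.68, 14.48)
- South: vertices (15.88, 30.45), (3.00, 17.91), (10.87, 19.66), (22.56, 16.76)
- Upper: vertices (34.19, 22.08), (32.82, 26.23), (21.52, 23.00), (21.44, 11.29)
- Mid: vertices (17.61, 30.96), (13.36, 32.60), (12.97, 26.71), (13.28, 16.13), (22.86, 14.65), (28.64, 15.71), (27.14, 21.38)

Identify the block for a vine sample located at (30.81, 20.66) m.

Upper

Cast a ray rightward from (30.81, 20.66). For each polygon, the edges (by vertex number in listed order) whose endpoints lie on opposite sides of y = 20.66, where each meets that height, and whether that is right or left of the point:
West: 3–4 at x≈14.631 (left), 5–1 at x≈25.802 (left) → 0 crossings.
South: 1–2 at x≈5.825 (left), 4–1 at x≈20.657 (left) → 0 crossings.
Upper: 3–4 at x≈21.504 (left), 4–1 at x≈32.512 (right) → 1 crossing.
Mid: 3–4 at x≈13.147 (left), 6–7 at x≈27.330 (left) → 0 crossings.
Only Upper has an odd count, so the point is inside Upper.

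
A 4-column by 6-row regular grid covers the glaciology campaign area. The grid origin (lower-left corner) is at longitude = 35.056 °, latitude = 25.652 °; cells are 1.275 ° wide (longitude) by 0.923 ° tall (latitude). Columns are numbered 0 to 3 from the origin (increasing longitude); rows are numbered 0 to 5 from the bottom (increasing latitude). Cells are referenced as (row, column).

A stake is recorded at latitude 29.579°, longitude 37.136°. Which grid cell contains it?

Column index: ⌊(37.136 − 35.056) / 1.275⌋ = ⌊1.631⌋ = 1
Row offset from origin: ⌊(29.579 − 25.652) / 0.923⌋ = ⌊4.255⌋ = 4 → row 4

(4, 1)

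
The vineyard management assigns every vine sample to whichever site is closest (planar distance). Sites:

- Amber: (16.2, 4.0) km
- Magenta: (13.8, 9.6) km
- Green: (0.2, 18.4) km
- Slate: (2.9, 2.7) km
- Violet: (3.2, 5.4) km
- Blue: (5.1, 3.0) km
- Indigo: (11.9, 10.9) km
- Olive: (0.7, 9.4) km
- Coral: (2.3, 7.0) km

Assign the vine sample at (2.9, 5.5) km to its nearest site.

Violet

Squared distances to each site:
Amber: 179.140; Magenta: 135.620; Green: 173.700; Slate: 7.840; Violet: 0.100; Blue: 11.090; Indigo: 110.160; Olive: 20.050; Coral: 2.610.
Minimum at Violet.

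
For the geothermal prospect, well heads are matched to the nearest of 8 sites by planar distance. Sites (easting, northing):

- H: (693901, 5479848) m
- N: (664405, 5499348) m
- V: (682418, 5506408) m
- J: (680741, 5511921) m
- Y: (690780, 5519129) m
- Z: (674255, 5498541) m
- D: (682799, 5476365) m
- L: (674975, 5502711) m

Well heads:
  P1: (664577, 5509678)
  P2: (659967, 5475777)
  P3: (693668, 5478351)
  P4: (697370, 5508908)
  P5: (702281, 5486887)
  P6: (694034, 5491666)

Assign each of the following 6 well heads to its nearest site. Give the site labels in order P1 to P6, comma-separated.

N, D, H, Y, H, H

P1 → N (d²=106738484.00)
P2 → D (d²=521645968.00)
P3 → H (d²=2295298.00)
P4 → Y (d²=147896941.00)
P5 → H (d²=119771921.00)
P6 → H (d²=139682813.00)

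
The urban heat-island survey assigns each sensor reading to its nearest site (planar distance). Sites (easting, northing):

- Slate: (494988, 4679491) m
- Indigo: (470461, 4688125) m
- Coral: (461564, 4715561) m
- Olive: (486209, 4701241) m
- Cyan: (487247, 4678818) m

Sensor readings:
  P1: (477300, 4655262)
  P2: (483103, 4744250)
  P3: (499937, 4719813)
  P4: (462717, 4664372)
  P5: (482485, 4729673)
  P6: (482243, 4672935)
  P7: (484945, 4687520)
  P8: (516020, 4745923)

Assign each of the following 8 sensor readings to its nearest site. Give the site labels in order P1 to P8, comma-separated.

Cyan, Coral, Olive, Indigo, Coral, Cyan, Cyan, Olive

P1 → Cyan (d²=653827945.00)
P2 → Coral (d²=1286987242.00)
P3 → Olive (d²=533377168.00)
P4 → Indigo (d²=624174545.00)
P5 → Coral (d²=636836785.00)
P6 → Cyan (d²=59649705.00)
P7 → Cyan (d²=81024008.00)
P8 → Olive (d²=2885176845.00)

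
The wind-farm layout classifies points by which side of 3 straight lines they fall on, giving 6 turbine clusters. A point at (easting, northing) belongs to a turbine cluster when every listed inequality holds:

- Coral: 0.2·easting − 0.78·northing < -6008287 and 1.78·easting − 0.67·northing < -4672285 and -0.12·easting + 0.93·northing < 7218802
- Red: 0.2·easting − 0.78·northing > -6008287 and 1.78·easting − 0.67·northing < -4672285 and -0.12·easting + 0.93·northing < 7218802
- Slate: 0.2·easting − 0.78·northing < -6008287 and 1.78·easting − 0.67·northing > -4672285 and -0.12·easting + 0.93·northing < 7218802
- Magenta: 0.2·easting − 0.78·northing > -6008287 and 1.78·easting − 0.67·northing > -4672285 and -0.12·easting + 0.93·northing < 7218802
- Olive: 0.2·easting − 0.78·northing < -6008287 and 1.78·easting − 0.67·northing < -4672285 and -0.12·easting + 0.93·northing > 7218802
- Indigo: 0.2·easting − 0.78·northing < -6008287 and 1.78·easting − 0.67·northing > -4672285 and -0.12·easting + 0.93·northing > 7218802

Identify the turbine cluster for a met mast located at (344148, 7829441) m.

0.2·344148 − 0.78·7829441 = -6038134.380, which is < -6008287
1.78·344148 − 0.67·7829441 = -4633142.030, which is > -4672285
-0.12·344148 + 0.93·7829441 = 7240082.370, which is > 7218802
This sign pattern matches Indigo.

Indigo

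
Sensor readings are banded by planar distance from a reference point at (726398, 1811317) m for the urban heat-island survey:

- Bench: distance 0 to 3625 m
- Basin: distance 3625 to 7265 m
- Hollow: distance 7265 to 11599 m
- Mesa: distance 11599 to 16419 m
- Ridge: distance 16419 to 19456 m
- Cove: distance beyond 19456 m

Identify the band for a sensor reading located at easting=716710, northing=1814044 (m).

Hollow

Distance = √((716710−726398)² + (1814044−1811317)²) = √(93857344.000 + 7436529.000) = 10064.486 m.
7265 ≤ 10064.486 < 11599 → Hollow.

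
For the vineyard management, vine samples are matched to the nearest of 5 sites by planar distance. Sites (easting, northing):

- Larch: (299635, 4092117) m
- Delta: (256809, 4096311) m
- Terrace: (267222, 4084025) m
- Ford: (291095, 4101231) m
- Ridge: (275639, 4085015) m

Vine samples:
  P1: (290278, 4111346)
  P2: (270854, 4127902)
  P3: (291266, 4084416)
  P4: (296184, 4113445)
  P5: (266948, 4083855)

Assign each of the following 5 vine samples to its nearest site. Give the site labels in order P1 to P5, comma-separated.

Ford, Ford, Larch, Ford, Terrace

P1 → Ford (d²=102980714.00)
P2 → Ford (d²=1121040322.00)
P3 → Larch (d²=129345562.00)
P4 → Ford (d²=175079717.00)
P5 → Terrace (d²=103976.00)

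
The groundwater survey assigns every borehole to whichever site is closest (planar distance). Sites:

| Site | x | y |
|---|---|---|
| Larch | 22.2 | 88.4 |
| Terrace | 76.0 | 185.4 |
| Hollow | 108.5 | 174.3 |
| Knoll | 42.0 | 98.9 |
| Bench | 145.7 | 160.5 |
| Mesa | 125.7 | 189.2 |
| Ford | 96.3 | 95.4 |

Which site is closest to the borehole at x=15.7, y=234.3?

Squared distances to each site:
Larch: 21329.060; Terrace: 6027.300; Hollow: 12211.840; Knoll: 19024.850; Bench: 22346.440; Mesa: 14134.010; Ford: 25789.570.
Minimum at Terrace.

Terrace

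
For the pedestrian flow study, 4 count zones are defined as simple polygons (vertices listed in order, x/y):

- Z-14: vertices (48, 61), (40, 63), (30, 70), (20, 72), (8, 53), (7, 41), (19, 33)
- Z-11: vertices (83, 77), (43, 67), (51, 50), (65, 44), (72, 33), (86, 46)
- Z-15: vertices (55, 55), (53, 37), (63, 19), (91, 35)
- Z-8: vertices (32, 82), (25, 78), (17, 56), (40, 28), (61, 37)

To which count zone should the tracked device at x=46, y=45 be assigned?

Cast a ray rightward from (46, 45). For each polygon, the edges (by vertex number in listed order) whose endpoints lie on opposite sides of y = 45, where each meets that height, and whether that is right or left of the point:
Z-14: 5–6 at x≈7.3 (left), 7–1 at x≈31.4 (left) → 0 crossings.
Z-11: 3–4 at x≈62.7 (right), 5–6 at x≈84.9 (right) → 2 crossings.
Z-15: 1–2 at x≈53.9 (right), 4–1 at x≈73.0 (right) → 2 crossings.
Z-8: 3–4 at x≈26.0 (left), 5–1 at x≈55.8 (right) → 1 crossing.
Only Z-8 has an odd count, so the point is inside Z-8.

Z-8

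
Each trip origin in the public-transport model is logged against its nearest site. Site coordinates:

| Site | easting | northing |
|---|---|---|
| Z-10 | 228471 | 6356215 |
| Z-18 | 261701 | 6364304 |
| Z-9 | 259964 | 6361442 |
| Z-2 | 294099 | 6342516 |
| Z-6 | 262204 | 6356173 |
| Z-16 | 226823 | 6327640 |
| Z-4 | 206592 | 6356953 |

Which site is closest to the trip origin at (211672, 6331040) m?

Squared distances to each site:
Z-10: 915987026.000; Z-18: 3609394537.000; Z-9: 3256398868.000; Z-2: 6925908905.000; Z-6: 3185150713.000; Z-16: 241112801.000; Z-4: 697289969.000.
Minimum at Z-16.

Z-16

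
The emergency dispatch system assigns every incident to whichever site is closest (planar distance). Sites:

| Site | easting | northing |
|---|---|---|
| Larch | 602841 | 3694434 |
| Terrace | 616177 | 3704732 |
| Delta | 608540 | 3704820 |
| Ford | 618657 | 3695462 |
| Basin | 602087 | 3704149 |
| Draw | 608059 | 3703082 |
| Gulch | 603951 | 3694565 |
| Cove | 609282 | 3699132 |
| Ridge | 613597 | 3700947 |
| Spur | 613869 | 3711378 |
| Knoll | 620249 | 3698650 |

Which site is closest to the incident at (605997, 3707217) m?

Delta

Squared distances to each site:
Larch: 173365425.000; Terrace: 109807625.000; Delta: 12212458.000; Ford: 298455625.000; Basin: 24700724.000; Draw: 21350069.000; Gulch: 164259220.000; Cove: 76158450.000; Ridge: 97072900.000; Spur: 79282305.000; Knoll: 276512993.000.
Minimum at Delta.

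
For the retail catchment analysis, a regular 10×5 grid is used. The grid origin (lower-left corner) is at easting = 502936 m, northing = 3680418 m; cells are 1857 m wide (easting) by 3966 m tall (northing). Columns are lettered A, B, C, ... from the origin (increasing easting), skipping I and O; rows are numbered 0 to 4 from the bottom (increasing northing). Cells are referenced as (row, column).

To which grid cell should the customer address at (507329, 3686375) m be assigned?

(1, C)

Column index: ⌊(507329 − 502936) / 1857⌋ = ⌊2.366⌋ = 2 → column C
Row offset from origin: ⌊(3686375 − 3680418) / 3966⌋ = ⌊1.502⌋ = 1 → row 1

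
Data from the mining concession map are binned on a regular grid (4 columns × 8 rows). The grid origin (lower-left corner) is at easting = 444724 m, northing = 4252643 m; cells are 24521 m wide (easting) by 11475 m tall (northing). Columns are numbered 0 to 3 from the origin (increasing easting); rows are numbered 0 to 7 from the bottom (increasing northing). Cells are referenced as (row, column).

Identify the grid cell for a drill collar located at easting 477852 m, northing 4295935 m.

Column index: ⌊(477852 − 444724) / 24521⌋ = ⌊1.351⌋ = 1
Row offset from origin: ⌊(4295935 − 4252643) / 11475⌋ = ⌊3.773⌋ = 3 → row 3

(3, 1)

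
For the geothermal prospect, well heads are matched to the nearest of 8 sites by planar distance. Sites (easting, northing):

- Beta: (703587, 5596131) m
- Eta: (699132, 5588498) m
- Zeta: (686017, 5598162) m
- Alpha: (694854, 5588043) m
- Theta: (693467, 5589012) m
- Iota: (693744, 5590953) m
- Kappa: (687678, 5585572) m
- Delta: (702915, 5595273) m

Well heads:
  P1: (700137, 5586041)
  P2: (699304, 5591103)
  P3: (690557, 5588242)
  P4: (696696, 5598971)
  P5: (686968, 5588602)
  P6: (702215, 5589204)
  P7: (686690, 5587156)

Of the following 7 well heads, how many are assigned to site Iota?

0

P1 → Eta
P2 → Eta
P3 → Theta
P4 → Delta
P5 → Kappa
P6 → Eta
P7 → Kappa
0 of the 7 go to Iota.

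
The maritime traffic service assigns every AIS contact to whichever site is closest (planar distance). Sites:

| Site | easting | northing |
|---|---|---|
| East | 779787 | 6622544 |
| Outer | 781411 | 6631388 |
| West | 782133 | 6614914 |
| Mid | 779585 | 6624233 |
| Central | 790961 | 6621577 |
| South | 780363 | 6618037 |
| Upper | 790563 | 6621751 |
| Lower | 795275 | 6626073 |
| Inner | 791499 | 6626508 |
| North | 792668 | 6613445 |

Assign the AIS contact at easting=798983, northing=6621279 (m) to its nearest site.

Lower

Squared distances to each site:
East: 370086641.000; Outer: 410967065.000; West: 324435725.000; Mid: 385008520.000; Central: 64441288.000; South: 357214964.000; Upper: 71119184.000; Lower: 36731700.000; Inner: 83352697.000; North: 101250781.000.
Minimum at Lower.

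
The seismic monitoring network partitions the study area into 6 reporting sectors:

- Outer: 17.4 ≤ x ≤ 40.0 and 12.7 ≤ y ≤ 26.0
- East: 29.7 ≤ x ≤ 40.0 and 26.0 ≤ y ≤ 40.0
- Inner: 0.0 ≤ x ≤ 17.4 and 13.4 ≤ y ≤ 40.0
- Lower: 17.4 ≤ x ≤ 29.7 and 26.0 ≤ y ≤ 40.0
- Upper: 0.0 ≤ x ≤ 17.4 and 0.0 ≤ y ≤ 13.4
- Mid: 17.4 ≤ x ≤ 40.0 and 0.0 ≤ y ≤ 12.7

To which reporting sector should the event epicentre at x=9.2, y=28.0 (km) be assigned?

The point has x = 9.2 and y = 28.0.
Only Inner satisfies 0.0 ≤ x ≤ 17.4 and 13.4 ≤ y ≤ 40.0.

Inner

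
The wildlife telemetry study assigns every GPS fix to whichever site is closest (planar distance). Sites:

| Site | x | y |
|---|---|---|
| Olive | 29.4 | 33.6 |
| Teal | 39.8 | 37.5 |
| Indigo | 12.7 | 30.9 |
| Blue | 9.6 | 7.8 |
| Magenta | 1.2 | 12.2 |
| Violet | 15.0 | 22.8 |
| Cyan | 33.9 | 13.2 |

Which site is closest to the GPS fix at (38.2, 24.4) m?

Cyan

Squared distances to each site:
Olive: 162.080; Teal: 174.170; Indigo: 692.500; Blue: 1093.520; Magenta: 1517.840; Violet: 540.800; Cyan: 143.930.
Minimum at Cyan.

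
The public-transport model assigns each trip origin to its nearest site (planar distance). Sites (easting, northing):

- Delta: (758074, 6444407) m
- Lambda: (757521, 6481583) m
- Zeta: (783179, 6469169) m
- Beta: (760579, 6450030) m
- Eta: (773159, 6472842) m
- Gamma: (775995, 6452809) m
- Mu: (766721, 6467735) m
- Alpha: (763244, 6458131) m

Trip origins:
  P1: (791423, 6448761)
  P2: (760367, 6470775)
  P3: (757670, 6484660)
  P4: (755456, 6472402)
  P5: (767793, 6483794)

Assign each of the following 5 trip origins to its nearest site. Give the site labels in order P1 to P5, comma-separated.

Gamma, Mu, Lambda, Lambda, Lambda

P1 → Gamma (d²=254409488.00)
P2 → Mu (d²=49614916.00)
P3 → Lambda (d²=9490130.00)
P4 → Lambda (d²=88554986.00)
P5 → Lambda (d²=110402505.00)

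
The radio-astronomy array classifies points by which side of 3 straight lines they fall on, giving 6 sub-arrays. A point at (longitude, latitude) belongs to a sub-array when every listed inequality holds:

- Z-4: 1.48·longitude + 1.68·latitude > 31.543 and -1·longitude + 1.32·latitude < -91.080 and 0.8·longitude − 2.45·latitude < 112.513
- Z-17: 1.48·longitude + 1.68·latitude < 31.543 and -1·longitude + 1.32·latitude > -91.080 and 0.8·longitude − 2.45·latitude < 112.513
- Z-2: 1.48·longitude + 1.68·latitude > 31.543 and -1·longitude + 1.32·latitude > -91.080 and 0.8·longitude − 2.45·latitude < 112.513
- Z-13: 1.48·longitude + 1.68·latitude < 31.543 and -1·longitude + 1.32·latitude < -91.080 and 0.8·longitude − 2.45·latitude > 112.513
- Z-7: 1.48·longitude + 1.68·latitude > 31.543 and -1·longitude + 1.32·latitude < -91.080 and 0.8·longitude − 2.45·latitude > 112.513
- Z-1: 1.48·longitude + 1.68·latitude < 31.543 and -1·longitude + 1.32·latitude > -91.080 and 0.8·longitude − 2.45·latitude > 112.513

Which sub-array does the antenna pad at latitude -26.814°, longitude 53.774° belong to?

Z-2

1.48·53.774 + 1.68·-26.814 = 34.538, which is > 31.543
-1·53.774 + 1.32·-26.814 = -89.168, which is > -91.080
0.8·53.774 − 2.45·-26.814 = 108.714, which is < 112.513
This sign pattern matches Z-2.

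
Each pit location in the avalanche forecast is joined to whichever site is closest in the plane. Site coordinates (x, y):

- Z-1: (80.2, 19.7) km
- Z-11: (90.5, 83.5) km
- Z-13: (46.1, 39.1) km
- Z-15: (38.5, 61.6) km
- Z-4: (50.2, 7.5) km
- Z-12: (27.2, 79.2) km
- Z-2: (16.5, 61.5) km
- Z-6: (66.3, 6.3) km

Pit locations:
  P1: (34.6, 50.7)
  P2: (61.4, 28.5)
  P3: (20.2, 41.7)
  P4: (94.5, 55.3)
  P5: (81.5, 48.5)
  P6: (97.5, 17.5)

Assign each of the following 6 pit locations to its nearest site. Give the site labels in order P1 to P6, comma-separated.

P1 → Z-15 (d²=134.02)
P2 → Z-13 (d²=346.45)
P3 → Z-2 (d²=405.73)
P4 → Z-11 (d²=811.24)
P5 → Z-1 (d²=831.13)
P6 → Z-1 (d²=304.13)

Z-15, Z-13, Z-2, Z-11, Z-1, Z-1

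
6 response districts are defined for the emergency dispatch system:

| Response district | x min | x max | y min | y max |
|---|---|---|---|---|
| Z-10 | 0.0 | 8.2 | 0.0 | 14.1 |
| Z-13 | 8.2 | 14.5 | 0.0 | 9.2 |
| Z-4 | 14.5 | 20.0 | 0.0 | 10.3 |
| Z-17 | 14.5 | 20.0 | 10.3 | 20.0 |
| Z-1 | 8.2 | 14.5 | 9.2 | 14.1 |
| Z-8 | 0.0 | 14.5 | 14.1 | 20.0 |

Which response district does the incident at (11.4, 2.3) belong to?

Z-13

The point has x = 11.4 and y = 2.3.
Only Z-13 satisfies 8.2 ≤ x ≤ 14.5 and 0.0 ≤ y ≤ 9.2.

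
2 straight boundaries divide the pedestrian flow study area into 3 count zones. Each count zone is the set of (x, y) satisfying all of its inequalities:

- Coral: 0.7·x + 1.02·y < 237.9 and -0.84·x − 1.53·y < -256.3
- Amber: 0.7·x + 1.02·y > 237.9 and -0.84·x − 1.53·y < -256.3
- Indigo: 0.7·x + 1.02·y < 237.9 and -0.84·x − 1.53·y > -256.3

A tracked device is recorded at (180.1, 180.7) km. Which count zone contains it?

0.7·180.1 + 1.02·180.7 = 310.384, which is > 237.9
-0.84·180.1 − 1.53·180.7 = -427.755, which is < -256.3
This sign pattern matches Amber.

Amber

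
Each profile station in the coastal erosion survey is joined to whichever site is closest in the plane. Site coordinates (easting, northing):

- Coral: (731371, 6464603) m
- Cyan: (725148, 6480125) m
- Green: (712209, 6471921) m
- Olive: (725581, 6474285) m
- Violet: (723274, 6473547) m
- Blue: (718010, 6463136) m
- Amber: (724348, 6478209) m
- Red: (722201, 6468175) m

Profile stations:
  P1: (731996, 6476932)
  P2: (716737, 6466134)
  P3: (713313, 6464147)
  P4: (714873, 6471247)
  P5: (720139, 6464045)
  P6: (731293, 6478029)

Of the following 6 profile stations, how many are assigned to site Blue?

3

P1 → Olive
P2 → Blue
P3 → Blue
P4 → Green
P5 → Blue
P6 → Cyan
3 of the 6 go to Blue.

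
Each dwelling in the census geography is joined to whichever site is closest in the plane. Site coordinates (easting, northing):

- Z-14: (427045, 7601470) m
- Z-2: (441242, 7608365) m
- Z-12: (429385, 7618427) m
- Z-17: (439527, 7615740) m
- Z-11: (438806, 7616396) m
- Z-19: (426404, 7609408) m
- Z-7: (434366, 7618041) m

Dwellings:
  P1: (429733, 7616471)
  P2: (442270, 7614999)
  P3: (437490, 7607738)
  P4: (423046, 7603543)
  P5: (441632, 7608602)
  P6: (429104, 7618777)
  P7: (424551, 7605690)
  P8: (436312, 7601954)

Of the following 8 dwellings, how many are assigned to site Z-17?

P1 → Z-12
P2 → Z-17
P3 → Z-2
P4 → Z-14
P5 → Z-2
P6 → Z-12
P7 → Z-19
P8 → Z-2
1 of the 8 goes to Z-17.

1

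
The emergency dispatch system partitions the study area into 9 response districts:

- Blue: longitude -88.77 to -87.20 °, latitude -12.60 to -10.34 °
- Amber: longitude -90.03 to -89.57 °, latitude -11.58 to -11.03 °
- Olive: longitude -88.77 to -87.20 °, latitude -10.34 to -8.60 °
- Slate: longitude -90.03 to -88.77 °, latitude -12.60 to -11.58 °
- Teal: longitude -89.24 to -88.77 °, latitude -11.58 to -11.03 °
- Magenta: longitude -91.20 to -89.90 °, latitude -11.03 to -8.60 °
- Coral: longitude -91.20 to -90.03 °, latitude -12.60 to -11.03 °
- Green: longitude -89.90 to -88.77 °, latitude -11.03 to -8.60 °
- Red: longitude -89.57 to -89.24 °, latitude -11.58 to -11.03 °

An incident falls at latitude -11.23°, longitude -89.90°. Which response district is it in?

Amber

The point has longitude = -89.90 and latitude = -11.23.
Only Amber satisfies -90.03 ≤ longitude ≤ -89.57 and -11.58 ≤ latitude ≤ -11.03.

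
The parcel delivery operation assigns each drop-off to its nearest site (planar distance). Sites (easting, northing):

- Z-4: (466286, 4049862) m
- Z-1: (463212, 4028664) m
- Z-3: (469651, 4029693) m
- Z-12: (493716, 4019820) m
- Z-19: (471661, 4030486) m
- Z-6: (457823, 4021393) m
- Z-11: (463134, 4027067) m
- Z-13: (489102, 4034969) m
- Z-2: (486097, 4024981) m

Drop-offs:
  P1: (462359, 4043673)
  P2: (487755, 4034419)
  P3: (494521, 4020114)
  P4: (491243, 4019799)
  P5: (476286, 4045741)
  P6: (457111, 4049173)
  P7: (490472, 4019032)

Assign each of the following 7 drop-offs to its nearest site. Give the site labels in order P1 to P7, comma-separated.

P1 → Z-4 (d²=53725050.00)
P2 → Z-13 (d²=2116909.00)
P3 → Z-12 (d²=734461.00)
P4 → Z-12 (d²=6116170.00)
P5 → Z-4 (d²=116982641.00)
P6 → Z-4 (d²=84655346.00)
P7 → Z-12 (d²=11144480.00)

Z-4, Z-13, Z-12, Z-12, Z-4, Z-4, Z-12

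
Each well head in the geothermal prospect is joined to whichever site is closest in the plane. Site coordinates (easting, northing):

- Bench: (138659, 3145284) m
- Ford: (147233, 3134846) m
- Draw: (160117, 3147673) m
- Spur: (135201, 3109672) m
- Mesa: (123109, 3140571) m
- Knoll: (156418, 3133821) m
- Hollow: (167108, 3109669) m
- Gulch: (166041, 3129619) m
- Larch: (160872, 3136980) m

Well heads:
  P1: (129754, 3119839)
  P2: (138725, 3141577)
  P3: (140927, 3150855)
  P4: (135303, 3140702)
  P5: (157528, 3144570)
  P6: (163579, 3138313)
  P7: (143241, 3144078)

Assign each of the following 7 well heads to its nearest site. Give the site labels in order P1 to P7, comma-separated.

Spur, Bench, Bench, Bench, Draw, Larch, Bench

P1 → Spur (d²=133037698.00)
P2 → Bench (d²=13746205.00)
P3 → Bench (d²=36179865.00)
P4 → Bench (d²=32257460.00)
P5 → Draw (d²=16331530.00)
P6 → Larch (d²=9104738.00)
P7 → Bench (d²=22449160.00)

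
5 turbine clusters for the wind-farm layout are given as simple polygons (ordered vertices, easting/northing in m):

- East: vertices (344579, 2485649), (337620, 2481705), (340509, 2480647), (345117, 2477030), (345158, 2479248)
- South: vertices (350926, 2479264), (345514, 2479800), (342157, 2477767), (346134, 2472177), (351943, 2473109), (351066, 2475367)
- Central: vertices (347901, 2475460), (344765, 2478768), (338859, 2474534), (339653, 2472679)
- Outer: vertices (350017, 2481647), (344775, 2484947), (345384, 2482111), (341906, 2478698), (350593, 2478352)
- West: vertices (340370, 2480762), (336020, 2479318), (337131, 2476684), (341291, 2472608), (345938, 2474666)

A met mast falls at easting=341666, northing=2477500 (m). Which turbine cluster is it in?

Cast a ray rightward from (341666, 2477500). For each polygon, the edges (by vertex number in listed order) whose endpoints lie on opposite sides of northing = 2477500, where each meets that height, and whether that is right or left of the point:
East: 3–4 at easting≈344518.2 (right), 4–5 at easting≈345125.7 (right) → 2 crossings.
South: 3–4 at easting≈342347.0 (right), 6–1 at easting≈350989.4 (right) → 2 crossings.
Central: 1–2 at easting≈345967.1 (right), 2–3 at easting≈342996.3 (right) → 2 crossings.
Outer: no edge straddles that height → 0 crossings.
West: 2–3 at easting≈336786.8 (left), 5–1 at easting≈343349.5 (right) → 1 crossing.
Only West has an odd count, so the point is inside West.

West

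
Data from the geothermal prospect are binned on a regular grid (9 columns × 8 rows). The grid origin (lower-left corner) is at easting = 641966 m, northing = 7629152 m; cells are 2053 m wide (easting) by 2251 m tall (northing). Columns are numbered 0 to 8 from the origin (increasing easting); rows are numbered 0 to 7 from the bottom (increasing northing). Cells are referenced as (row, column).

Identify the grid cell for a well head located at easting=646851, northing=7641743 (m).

(5, 2)

Column index: ⌊(646851 − 641966) / 2053⌋ = ⌊2.379⌋ = 2
Row offset from origin: ⌊(7641743 − 7629152) / 2251⌋ = ⌊5.594⌋ = 5 → row 5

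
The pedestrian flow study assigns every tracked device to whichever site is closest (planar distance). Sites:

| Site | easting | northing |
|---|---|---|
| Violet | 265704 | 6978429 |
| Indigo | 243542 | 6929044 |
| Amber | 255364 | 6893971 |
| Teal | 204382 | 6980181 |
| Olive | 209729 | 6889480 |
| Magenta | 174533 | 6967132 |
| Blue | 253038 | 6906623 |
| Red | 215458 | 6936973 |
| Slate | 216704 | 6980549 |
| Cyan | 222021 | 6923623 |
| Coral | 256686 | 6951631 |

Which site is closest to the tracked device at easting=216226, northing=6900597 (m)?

Squared distances to each site:
Violet: 8505892708.000; Indigo: 1555395665.000; Amber: 1575686920.000; Teal: 6473893392.000; Olive: 165798698.000; Magenta: 6165212474.000; Blue: 1391436020.000; Red: 1323803200.000; Slate: 6392550788.000; Cyan: 563778701.000; Coral: 4241480756.000.
Minimum at Olive.

Olive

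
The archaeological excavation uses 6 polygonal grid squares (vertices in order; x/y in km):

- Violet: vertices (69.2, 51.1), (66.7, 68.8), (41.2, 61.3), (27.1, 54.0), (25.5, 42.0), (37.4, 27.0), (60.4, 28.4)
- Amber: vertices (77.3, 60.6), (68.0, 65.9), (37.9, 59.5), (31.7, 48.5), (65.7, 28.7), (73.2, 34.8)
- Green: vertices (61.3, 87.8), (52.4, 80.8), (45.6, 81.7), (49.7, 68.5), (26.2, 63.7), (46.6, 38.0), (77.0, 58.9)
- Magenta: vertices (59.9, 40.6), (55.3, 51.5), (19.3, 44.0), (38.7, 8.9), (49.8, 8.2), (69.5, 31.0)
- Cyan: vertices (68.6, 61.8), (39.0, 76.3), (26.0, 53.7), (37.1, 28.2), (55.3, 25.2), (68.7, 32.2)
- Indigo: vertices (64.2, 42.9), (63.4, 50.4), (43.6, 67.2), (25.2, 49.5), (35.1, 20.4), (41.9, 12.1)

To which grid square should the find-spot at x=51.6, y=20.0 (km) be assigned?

Cast a ray rightward from (51.6, 20.0). For each polygon, the edges (by vertex number in listed order) whose endpoints lie on opposite sides of y = 20.0, where each meets that height, and whether that is right or left of the point:
Violet: no edge straddles that height → 0 crossings.
Amber: no edge straddles that height → 0 crossings.
Green: no edge straddles that height → 0 crossings.
Magenta: 3–4 at x≈32.56 (left), 5–6 at x≈60.00 (right) → 1 crossing.
Cyan: no edge straddles that height → 0 crossings.
Indigo: 5–6 at x≈35.43 (left), 6–1 at x≈47.62 (left) → 0 crossings.
Only Magenta has an odd count, so the point is inside Magenta.

Magenta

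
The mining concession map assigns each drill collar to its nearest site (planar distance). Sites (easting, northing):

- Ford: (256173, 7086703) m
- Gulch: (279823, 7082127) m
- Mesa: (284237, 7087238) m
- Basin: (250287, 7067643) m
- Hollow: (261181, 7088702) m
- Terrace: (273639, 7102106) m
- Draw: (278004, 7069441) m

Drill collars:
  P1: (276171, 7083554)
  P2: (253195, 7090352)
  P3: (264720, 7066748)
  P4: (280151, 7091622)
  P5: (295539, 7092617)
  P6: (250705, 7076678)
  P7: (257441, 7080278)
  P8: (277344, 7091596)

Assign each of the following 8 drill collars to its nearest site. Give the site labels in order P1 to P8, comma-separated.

P1 → Gulch (d²=15373433.00)
P2 → Ford (d²=22183685.00)
P3 → Draw (d²=183716905.00)
P4 → Mesa (d²=35914852.00)
P5 → Mesa (d²=156668845.00)
P6 → Basin (d²=81805949.00)
P7 → Ford (d²=42888449.00)
P8 → Mesa (d²=66505613.00)

Gulch, Ford, Draw, Mesa, Mesa, Basin, Ford, Mesa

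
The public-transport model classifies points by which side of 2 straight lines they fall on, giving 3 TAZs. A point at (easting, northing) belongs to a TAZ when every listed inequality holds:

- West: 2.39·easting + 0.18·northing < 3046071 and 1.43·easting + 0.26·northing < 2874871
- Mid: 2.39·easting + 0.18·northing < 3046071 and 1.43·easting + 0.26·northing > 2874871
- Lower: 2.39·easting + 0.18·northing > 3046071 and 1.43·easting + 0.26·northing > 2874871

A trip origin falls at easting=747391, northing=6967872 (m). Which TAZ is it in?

2.39·747391 + 0.18·6967872 = 3040481.450, which is < 3046071
1.43·747391 + 0.26·6967872 = 2880415.850, which is > 2874871
This sign pattern matches Mid.

Mid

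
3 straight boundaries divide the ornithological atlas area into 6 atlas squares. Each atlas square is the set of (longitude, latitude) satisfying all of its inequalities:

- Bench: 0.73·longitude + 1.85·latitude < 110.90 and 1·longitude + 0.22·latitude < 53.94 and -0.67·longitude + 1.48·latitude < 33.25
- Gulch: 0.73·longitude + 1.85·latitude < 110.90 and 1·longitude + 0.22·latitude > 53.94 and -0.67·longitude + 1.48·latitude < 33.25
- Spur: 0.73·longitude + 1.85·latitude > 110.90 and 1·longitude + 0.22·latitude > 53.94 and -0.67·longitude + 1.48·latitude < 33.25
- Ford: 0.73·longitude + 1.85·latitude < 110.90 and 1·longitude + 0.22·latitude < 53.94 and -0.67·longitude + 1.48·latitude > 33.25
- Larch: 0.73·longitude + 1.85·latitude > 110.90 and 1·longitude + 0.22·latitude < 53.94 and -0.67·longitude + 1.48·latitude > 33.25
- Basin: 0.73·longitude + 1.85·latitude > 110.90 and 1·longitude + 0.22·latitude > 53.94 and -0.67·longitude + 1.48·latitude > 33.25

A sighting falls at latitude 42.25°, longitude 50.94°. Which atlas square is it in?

0.73·50.94 + 1.85·42.25 = 115.349, which is > 110.90
1·50.94 + 0.22·42.25 = 60.235, which is > 53.94
-0.67·50.94 + 1.48·42.25 = 28.400, which is < 33.25
This sign pattern matches Spur.

Spur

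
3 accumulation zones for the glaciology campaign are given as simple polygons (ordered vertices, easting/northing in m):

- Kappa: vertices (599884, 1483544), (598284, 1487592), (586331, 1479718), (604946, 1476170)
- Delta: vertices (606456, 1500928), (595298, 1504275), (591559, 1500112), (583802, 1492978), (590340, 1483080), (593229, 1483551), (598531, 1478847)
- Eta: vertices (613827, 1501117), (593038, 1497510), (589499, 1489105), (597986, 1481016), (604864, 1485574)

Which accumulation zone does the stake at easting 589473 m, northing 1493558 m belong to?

Delta

Cast a ray rightward from (589473, 1493558). For each polygon, the edges (by vertex number in listed order) whose endpoints lie on opposite sides of northing = 1493558, where each meets that height, and whether that is right or left of the point:
Kappa: no edge straddles that height → 0 crossings.
Delta: 3–4 at easting≈584432.7 (left), 7–1 at easting≈603810.9 (right) → 1 crossing.
Eta: 2–3 at easting≈591374.0 (right), 5–1 at easting≈609468.0 (right) → 2 crossings.
Only Delta has an odd count, so the point is inside Delta.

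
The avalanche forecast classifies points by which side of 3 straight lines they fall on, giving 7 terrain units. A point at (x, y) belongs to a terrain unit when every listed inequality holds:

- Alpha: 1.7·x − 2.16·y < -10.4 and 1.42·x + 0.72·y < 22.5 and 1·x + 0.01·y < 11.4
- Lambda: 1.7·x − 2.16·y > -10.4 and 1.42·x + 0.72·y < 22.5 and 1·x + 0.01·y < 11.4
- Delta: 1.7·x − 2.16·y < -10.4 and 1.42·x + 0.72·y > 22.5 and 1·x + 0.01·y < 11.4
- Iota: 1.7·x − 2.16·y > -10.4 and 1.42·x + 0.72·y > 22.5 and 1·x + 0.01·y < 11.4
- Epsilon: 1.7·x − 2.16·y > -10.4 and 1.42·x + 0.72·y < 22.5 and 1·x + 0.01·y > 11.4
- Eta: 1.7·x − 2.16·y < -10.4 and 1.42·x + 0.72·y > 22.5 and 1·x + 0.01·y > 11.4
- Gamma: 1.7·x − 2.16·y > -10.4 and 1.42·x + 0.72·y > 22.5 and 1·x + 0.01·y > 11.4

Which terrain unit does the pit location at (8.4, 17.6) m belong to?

1.7·8.4 − 2.16·17.6 = -23.736, which is < -10.4
1.42·8.4 + 0.72·17.6 = 24.600, which is > 22.5
1·8.4 + 0.01·17.6 = 8.576, which is < 11.4
This sign pattern matches Delta.

Delta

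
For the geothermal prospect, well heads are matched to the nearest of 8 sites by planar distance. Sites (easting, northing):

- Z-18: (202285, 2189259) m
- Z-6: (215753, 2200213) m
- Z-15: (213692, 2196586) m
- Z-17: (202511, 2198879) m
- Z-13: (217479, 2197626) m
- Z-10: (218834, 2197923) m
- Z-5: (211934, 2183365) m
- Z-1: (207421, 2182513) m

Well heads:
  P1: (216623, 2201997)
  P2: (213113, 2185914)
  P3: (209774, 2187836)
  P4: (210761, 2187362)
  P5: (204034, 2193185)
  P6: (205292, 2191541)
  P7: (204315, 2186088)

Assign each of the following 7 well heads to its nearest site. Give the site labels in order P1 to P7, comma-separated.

Z-6, Z-5, Z-5, Z-5, Z-18, Z-18, Z-18

P1 → Z-6 (d²=3939556.00)
P2 → Z-5 (d²=7887442.00)
P3 → Z-5 (d²=24655441.00)
P4 → Z-5 (d²=17351938.00)
P5 → Z-18 (d²=18472477.00)
P6 → Z-18 (d²=14249573.00)
P7 → Z-18 (d²=14176141.00)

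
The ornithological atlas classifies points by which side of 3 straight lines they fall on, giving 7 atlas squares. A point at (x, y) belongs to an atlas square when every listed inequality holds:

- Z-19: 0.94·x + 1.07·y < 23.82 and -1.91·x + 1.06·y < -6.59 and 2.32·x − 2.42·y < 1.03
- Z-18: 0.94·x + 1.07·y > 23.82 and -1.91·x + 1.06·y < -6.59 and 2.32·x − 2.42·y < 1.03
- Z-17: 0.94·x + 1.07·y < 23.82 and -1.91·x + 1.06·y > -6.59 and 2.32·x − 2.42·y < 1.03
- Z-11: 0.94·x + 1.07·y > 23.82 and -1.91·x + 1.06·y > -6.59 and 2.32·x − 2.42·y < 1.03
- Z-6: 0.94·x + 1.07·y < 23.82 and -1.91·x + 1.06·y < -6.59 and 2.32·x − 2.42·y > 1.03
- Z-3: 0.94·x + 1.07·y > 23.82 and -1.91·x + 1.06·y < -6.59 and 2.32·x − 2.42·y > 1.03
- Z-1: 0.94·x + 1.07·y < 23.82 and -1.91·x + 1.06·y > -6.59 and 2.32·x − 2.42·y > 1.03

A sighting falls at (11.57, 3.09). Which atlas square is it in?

Z-6

0.94·11.57 + 1.07·3.09 = 14.182, which is < 23.82
-1.91·11.57 + 1.06·3.09 = -18.823, which is < -6.59
2.32·11.57 − 2.42·3.09 = 19.365, which is > 1.03
This sign pattern matches Z-6.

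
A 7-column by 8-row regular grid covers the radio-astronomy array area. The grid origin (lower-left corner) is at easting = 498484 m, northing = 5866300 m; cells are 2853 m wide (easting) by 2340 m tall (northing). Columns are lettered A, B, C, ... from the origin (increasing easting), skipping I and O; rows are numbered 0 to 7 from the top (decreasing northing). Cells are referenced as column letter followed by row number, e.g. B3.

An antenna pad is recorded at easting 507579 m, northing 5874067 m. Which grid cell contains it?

Column index: ⌊(507579 − 498484) / 2853⌋ = ⌊3.188⌋ = 3 → column D
Row offset from origin: ⌊(5874067 − 5866300) / 2340⌋ = ⌊3.319⌋ = 3 → row 4 (counted from top)

D4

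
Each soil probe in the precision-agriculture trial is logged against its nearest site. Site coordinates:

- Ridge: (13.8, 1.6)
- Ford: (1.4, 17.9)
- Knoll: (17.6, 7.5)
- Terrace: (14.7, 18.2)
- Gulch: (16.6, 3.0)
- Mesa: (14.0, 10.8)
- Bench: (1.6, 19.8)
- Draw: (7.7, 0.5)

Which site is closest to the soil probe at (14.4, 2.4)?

Squared distances to each site:
Ridge: 1.000; Ford: 409.250; Knoll: 36.250; Terrace: 249.730; Gulch: 5.200; Mesa: 70.720; Bench: 466.600; Draw: 48.500.
Minimum at Ridge.

Ridge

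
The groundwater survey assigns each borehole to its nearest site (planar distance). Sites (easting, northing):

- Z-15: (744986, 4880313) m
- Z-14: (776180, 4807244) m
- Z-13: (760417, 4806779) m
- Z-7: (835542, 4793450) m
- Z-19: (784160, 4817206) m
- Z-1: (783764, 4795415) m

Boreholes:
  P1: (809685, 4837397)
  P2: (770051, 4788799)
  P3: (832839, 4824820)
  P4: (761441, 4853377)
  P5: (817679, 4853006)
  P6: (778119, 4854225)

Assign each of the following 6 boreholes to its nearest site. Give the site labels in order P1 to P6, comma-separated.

Z-19, Z-1, Z-7, Z-15, Z-19, Z-19

P1 → Z-19 (d²=1059202106.00)
P2 → Z-1 (d²=231817825.00)
P3 → Z-7 (d²=991383109.00)
P4 → Z-15 (d²=996315121.00)
P5 → Z-19 (d²=2405163361.00)
P6 → Z-19 (d²=1406900042.00)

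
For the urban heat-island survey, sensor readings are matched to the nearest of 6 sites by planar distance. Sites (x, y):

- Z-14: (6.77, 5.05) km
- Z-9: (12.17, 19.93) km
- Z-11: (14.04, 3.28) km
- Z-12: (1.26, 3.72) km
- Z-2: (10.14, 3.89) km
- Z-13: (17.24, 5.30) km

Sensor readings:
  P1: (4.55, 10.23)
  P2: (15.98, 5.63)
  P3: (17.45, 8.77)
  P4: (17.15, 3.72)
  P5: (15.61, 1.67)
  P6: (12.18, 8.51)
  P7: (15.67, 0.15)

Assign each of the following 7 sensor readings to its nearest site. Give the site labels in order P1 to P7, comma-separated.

Z-14, Z-13, Z-13, Z-13, Z-11, Z-2, Z-11

P1 → Z-14 (d²=31.76)
P2 → Z-13 (d²=1.70)
P3 → Z-13 (d²=12.08)
P4 → Z-13 (d²=2.50)
P5 → Z-11 (d²=5.06)
P6 → Z-2 (d²=25.51)
P7 → Z-11 (d²=12.45)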